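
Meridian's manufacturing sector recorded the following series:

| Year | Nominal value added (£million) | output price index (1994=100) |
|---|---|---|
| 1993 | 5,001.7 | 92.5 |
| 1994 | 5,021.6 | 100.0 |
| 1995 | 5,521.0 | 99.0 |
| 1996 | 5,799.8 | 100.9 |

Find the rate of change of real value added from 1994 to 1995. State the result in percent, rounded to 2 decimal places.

11.06%

Real value added 1994 = 5021.6/1.000 = 5021.60.
Real value added 1995 = 5521.0/0.990 = 5576.77.
Change = 5576.77/5021.60 − 1 = 0.1106.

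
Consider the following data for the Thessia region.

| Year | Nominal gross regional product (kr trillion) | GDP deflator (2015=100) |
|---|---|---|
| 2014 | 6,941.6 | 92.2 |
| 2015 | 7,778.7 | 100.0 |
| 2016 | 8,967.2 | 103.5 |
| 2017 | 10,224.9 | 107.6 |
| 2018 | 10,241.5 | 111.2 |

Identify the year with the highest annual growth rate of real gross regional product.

2015: real = 7778.7/1.000 = 7778.70; growth vs 2014 (7528.85) = 3.32%.
2016: real = 8967.2/1.035 = 8663.96; growth vs 2015 (7778.70) = 11.38%.
2017: real = 10224.9/1.076 = 9502.70; growth vs 2016 (8663.96) = 9.68%.
2018: real = 10241.5/1.112 = 9209.98; growth vs 2017 (9502.70) = -3.08%.

2016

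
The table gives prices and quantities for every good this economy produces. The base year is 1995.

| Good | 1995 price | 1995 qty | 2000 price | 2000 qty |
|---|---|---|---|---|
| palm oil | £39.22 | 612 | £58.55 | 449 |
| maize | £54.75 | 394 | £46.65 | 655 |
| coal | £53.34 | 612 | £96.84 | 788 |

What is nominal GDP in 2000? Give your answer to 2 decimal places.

£133154.62

Nominal GDP 2000 = Σ (p_2000 × q_2000) = 58.55·449 + 46.65·655 + 96.84·788 = 133154.62.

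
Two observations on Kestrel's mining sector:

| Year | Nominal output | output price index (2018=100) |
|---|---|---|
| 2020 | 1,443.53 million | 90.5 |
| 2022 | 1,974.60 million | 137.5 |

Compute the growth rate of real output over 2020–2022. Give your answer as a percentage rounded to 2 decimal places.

Real output 2020 = 1443.53 / 0.905 = 1595.06.
Real output 2022 = 1974.60 / 1.375 = 1436.07.
Real growth = 1436.07 / 1595.06 − 1 = -0.0997.

-9.97%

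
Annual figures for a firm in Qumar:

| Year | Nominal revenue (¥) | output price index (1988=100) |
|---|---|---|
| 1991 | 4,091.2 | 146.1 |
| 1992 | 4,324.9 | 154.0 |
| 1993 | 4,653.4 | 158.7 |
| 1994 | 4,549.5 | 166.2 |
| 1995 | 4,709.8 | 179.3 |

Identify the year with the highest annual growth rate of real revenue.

1993

1992: real = 4324.9/1.540 = 2808.38; growth vs 1991 (2800.27) = 0.29%.
1993: real = 4653.4/1.587 = 2932.20; growth vs 1992 (2808.38) = 4.41%.
1994: real = 4549.5/1.662 = 2737.36; growth vs 1993 (2932.20) = -6.64%.
1995: real = 4709.8/1.793 = 2626.77; growth vs 1994 (2737.36) = -4.04%.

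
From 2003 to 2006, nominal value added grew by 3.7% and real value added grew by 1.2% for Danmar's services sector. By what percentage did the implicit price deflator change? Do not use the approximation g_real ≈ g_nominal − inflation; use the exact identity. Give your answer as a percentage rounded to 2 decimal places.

2.47%

(1 + g_nom) = (1 + g_real)(1 + π), so π = 1.0370 / 1.0120 − 1 = 0.02470.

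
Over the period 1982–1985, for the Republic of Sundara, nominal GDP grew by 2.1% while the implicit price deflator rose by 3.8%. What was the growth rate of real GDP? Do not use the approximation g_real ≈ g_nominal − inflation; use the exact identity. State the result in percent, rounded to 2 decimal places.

-1.64%

(1 + g_nom) = (1 + g_real)(1 + π), so g_real = 1.0210 / 1.0380 − 1 = -0.01638.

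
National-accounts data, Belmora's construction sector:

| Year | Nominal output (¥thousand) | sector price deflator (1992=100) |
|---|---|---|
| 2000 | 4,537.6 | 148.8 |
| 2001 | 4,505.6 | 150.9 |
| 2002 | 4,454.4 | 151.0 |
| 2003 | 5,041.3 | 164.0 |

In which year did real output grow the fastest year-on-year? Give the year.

2003

2001: real = 4505.6/1.509 = 2985.82; growth vs 2000 (3049.46) = -2.09%.
2002: real = 4454.4/1.510 = 2949.93; growth vs 2001 (2985.82) = -1.20%.
2003: real = 5041.3/1.640 = 3073.96; growth vs 2002 (2949.93) = 4.20%.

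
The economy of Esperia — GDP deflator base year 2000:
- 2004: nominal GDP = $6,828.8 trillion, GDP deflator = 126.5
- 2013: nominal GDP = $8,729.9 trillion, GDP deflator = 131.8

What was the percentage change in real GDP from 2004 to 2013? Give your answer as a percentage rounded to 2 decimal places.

Real GDP 2004 = 6828.8 / 1.265 = 5398.26.
Real GDP 2013 = 8729.9 / 1.318 = 6623.60.
Real growth = 6623.60 / 5398.26 − 1 = 0.2270.

22.70%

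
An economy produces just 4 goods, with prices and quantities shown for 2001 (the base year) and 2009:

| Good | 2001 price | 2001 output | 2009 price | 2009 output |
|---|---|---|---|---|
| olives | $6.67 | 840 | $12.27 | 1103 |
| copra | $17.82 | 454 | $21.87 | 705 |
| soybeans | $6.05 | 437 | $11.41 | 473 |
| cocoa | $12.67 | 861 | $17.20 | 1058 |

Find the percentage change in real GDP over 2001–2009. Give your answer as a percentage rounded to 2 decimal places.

32.82%

Real GDP 2001 = Nominal GDP 2001 = 6.67·840 + 17.82·454 + 6.05·437 + 12.67·861 = 27245.80.
Real GDP 2009 (at 2001 prices) = 6.67·1103 + 17.82·705 + 6.05·473 + 12.67·1058 = 36186.62.
Real growth = 36186.62/27245.80 − 1 = 0.3282.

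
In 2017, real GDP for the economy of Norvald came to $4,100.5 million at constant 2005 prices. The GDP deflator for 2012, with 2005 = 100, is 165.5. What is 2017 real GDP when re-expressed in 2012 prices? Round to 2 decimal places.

$6,786.33 million

Real GDP in 2012 prices = Real GDP in 2005 prices × (P_2012/P_2005) = 4100.5 × 1.655 = 6786.33.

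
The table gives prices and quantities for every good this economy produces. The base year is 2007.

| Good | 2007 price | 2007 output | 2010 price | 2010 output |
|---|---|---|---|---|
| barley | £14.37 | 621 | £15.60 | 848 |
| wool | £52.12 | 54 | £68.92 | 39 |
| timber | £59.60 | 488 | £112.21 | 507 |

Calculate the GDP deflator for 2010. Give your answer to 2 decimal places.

Nominal GDP 2010 = 15.60·848 + 68.92·39 + 112.21·507 = 72807.15.
Real GDP 2010 (at 2007 prices) = 14.37·848 + 52.12·39 + 59.60·507 = 44435.64.
Deflator = Nominal/Real × 100 = 72807.15/44435.64 × 100 = 163.849.

163.85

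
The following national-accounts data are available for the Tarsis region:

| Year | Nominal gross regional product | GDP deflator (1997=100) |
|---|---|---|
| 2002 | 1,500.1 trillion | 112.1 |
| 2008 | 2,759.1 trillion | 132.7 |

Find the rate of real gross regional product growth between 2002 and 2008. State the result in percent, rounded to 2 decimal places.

55.38%

Real gross regional product 2002 = 1500.1 / 1.121 = 1338.18.
Real gross regional product 2008 = 2759.1 / 1.327 = 2079.20.
Real growth = 2079.20 / 1338.18 − 1 = 0.5538.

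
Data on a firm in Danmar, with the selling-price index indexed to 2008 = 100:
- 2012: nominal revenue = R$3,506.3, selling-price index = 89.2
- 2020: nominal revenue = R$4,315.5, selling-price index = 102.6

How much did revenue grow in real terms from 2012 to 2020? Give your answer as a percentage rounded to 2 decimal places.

Deflate each year: 2012 → 3506.3/0.892 = 3930.83; 2020 → 4315.5/1.026 = 4206.14.
So real revenue changed by 4206.14/3930.83 − 1 = 0.0700, i.e. 7.00%.

7.00%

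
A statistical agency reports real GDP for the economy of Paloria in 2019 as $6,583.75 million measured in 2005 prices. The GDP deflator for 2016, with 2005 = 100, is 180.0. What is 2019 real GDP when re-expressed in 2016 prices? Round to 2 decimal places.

Real GDP in 2016 prices = Real GDP in 2005 prices × (P_2016/P_2005) = 6583.75 × 1.800 = 11850.75.

$11,850.75 million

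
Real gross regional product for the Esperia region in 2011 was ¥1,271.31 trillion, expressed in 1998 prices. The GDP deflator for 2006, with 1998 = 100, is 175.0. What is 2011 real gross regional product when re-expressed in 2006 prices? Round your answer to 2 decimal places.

¥2,224.79 trillion

Real gross regional product in 2006 prices = Real gross regional product in 1998 prices × (P_2006/P_1998) = 1271.31 × 1.750 = 2224.79.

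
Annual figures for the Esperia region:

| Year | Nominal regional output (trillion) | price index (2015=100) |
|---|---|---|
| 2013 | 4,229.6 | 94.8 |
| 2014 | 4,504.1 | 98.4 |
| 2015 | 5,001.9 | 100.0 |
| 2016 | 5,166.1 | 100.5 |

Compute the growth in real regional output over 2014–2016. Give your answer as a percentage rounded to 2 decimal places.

Real regional output 2014 = 4504.1/0.984 = 4577.34.
Real regional output 2016 = 5166.1/1.005 = 5140.40.
Change = 5140.40/4577.34 − 1 = 0.1230.

12.30%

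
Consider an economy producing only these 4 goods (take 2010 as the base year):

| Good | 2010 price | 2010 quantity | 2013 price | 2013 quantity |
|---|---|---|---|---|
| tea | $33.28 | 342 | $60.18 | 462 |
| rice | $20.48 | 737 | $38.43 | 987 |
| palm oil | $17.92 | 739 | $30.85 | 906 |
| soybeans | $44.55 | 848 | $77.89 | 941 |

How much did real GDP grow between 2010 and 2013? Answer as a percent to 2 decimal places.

Real GDP 2010 = Nominal GDP 2010 = 33.28·342 + 20.48·737 + 17.92·739 + 44.55·848 = 77496.80.
Real GDP 2013 (at 2010 prices) = 33.28·462 + 20.48·987 + 17.92·906 + 44.55·941 = 93746.19.
Real growth = 93746.19/77496.80 − 1 = 0.2097.

20.97%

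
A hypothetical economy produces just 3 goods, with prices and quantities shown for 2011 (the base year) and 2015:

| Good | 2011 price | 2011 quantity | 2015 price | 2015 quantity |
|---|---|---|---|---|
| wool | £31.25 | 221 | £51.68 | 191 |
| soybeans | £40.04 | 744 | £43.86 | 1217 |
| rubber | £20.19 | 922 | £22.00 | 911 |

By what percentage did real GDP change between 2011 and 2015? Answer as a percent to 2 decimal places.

32.14%

Real GDP 2011 = Nominal GDP 2011 = 31.25·221 + 40.04·744 + 20.19·922 = 55311.19.
Real GDP 2015 (at 2011 prices) = 31.25·191 + 40.04·1217 + 20.19·911 = 73090.52.
Real growth = 73090.52/55311.19 − 1 = 0.3214.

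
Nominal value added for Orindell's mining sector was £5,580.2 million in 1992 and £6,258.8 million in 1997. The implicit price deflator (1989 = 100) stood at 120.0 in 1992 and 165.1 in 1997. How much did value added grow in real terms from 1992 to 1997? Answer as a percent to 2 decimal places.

Real value added 1992 = 5580.2 / 1.200 = 4650.17.
Real value added 1997 = 6258.8 / 1.651 = 3790.91.
Real growth = 3790.91 / 4650.17 − 1 = -0.1848.

-18.48%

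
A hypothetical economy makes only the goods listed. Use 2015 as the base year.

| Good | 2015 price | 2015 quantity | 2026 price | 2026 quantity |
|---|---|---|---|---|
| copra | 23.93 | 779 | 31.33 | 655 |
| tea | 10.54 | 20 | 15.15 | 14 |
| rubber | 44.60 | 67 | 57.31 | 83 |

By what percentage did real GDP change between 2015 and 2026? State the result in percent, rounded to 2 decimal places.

-10.61%

Real GDP 2015 = Nominal GDP 2015 = 23.93·779 + 10.54·20 + 44.60·67 = 21840.47.
Real GDP 2026 (at 2015 prices) = 23.93·655 + 10.54·14 + 44.60·83 = 19523.51.
Real growth = 19523.51/21840.47 − 1 = -0.1061.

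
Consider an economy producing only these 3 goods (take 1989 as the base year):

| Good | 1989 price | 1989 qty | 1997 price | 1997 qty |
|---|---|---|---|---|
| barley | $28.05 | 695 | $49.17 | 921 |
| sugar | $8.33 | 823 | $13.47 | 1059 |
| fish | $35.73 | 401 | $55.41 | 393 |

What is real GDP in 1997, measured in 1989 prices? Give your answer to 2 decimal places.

Real GDP 1997 = Σ (p_1989 × q_1997) = 28.05·921 + 8.33·1059 + 35.73·393 = 48697.41.

$48697.41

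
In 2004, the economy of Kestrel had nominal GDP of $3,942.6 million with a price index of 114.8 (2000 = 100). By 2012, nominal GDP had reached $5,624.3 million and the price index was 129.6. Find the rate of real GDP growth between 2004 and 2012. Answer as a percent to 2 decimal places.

26.36%

Real GDP 2004 = 3942.6 / 1.148 = 3434.32.
Real GDP 2012 = 5624.3 / 1.296 = 4339.74.
Real growth = 4339.74 / 3434.32 − 1 = 0.2636.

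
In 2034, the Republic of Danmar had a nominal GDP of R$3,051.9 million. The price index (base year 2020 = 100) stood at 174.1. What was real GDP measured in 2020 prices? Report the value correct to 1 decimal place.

R$1,753.0 million

Real GDP = Nominal / (price index/100) = 3051.9 / 1.741 = 1752.96.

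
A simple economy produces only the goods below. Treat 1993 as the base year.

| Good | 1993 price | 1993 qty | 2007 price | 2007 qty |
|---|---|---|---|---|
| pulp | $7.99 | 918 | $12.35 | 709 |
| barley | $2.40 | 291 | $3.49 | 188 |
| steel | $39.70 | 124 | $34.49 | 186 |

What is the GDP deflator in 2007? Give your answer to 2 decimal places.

Nominal GDP 2007 = 12.35·709 + 3.49·188 + 34.49·186 = 15827.41.
Real GDP 2007 (at 1993 prices) = 7.99·709 + 2.40·188 + 39.70·186 = 13500.31.
Deflator = Nominal/Real × 100 = 15827.41/13500.31 × 100 = 117.237.

117.24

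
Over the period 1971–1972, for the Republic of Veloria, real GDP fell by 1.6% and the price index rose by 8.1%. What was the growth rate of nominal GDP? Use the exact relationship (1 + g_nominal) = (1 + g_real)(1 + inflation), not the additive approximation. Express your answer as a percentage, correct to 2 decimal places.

6.37%

(1 + g_nom) = (1 + g_real)(1 + π) = 0.9840 × 1.0810 = 1.06370.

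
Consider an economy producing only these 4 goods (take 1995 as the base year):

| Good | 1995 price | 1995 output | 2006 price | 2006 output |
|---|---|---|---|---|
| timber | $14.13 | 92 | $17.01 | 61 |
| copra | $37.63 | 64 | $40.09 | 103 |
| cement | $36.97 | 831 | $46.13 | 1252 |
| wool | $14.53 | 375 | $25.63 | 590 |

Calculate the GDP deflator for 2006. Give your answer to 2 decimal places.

130.95

Nominal GDP 2006 = 17.01·61 + 40.09·103 + 46.13·1252 + 25.63·590 = 78043.34.
Real GDP 2006 (at 1995 prices) = 14.13·61 + 37.63·103 + 36.97·1252 + 14.53·590 = 59596.96.
Deflator = Nominal/Real × 100 = 78043.34/59596.96 × 100 = 130.952.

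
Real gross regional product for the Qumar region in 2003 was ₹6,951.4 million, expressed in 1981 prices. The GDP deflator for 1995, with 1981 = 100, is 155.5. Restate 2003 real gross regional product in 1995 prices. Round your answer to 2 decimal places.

₹10,809.43 million

Real gross regional product in 1995 prices = Real gross regional product in 1981 prices × (P_1995/P_1981) = 6951.4 × 1.555 = 10809.43.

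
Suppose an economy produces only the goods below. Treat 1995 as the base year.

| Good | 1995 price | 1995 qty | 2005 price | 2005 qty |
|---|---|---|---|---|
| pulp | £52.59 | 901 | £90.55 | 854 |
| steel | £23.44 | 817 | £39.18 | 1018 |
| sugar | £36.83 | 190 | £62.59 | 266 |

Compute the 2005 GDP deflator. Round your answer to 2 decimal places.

Nominal GDP 2005 = 90.55·854 + 39.18·1018 + 62.59·266 = 133863.88.
Real GDP 2005 (at 1995 prices) = 52.59·854 + 23.44·1018 + 36.83·266 = 78570.56.
Deflator = Nominal/Real × 100 = 133863.88/78570.56 × 100 = 170.374.

170.37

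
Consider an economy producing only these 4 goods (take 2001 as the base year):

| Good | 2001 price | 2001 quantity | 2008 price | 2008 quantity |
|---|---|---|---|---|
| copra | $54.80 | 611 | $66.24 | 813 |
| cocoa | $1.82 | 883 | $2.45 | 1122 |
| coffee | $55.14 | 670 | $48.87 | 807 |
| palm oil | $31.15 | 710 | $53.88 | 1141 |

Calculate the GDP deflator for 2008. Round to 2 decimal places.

124.39

Nominal GDP 2008 = 66.24·813 + 2.45·1122 + 48.87·807 + 53.88·1141 = 157517.19.
Real GDP 2008 (at 2001 prices) = 54.80·813 + 1.82·1122 + 55.14·807 + 31.15·1141 = 126634.57.
Deflator = Nominal/Real × 100 = 157517.19/126634.57 × 100 = 124.387.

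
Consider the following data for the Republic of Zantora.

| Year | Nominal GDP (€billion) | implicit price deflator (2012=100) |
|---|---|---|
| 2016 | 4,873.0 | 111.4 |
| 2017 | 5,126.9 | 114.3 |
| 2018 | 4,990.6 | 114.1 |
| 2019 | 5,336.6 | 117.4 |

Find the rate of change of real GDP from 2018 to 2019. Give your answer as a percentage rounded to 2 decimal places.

Real GDP 2018 = 4990.6/1.141 = 4373.88.
Real GDP 2019 = 5336.6/1.174 = 4545.66.
Change = 4545.66/4373.88 − 1 = 0.0393.

3.93%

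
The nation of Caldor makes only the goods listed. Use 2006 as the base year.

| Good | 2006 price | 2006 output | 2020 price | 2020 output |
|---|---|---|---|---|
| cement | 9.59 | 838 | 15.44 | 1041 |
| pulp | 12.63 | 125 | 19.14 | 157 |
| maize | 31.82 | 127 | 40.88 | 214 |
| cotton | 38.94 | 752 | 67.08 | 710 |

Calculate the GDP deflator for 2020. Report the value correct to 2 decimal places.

Nominal GDP 2020 = 15.44·1041 + 19.14·157 + 40.88·214 + 67.08·710 = 75453.14.
Real GDP 2020 (at 2006 prices) = 9.59·1041 + 12.63·157 + 31.82·214 + 38.94·710 = 46422.98.
Deflator = Nominal/Real × 100 = 75453.14/46422.98 × 100 = 162.534.

162.53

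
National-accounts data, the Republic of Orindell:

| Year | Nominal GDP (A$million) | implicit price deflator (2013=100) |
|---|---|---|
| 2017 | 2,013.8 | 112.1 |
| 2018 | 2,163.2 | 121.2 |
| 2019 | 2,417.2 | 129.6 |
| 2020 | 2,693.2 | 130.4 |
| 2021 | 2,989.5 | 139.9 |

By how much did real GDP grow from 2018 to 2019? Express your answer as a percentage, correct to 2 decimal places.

4.50%

Real GDP 2018 = 2163.2/1.212 = 1784.82.
Real GDP 2019 = 2417.2/1.296 = 1865.12.
Change = 1865.12/1784.82 − 1 = 0.0450.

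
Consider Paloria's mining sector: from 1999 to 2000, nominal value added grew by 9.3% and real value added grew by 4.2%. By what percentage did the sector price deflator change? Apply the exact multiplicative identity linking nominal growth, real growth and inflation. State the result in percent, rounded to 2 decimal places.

(1 + g_nom) = (1 + g_real)(1 + π), so π = 1.0930 / 1.0420 − 1 = 0.04894.

4.89%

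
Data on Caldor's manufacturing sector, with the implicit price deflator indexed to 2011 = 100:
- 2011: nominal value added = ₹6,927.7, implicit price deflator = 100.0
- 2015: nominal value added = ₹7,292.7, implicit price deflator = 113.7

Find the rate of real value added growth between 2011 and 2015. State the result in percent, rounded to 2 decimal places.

-7.42%

Deflate each year: 2011 → 6927.7/1.000 = 6927.70; 2015 → 7292.7/1.137 = 6413.98.
So real value added changed by 6413.98/6927.70 − 1 = -0.0742, i.e. -7.42%.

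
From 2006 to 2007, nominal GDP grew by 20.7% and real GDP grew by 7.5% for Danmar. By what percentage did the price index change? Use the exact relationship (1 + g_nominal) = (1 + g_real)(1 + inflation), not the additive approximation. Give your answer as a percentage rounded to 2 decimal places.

12.28%

(1 + g_nom) = (1 + g_real)(1 + π), so π = 1.2070 / 1.0750 − 1 = 0.12279.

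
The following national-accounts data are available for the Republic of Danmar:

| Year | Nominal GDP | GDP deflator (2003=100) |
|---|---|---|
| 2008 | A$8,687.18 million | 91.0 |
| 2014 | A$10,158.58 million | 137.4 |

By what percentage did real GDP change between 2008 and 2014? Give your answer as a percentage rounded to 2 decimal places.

-22.55%

Real GDP 2008 = 8687.18 / 0.910 = 9546.35.
Real GDP 2014 = 10158.58 / 1.374 = 7393.44.
Real growth = 7393.44 / 9546.35 − 1 = -0.2255.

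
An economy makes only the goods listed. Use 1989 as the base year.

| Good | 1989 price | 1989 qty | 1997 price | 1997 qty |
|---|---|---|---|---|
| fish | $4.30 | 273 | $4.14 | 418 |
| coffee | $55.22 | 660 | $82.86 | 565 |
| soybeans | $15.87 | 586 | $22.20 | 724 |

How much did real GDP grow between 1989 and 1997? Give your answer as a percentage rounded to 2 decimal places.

Real GDP 1989 = Nominal GDP 1989 = 4.30·273 + 55.22·660 + 15.87·586 = 46918.92.
Real GDP 1997 (at 1989 prices) = 4.30·418 + 55.22·565 + 15.87·724 = 44486.58.
Real growth = 44486.58/46918.92 − 1 = -0.0518.

-5.18%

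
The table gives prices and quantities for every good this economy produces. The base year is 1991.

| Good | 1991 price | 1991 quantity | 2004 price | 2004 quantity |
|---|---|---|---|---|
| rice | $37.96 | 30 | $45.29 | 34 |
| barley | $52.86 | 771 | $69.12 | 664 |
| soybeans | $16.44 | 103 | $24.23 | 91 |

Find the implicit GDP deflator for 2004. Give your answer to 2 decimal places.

Nominal GDP 2004 = 45.29·34 + 69.12·664 + 24.23·91 = 49640.47.
Real GDP 2004 (at 1991 prices) = 37.96·34 + 52.86·664 + 16.44·91 = 37885.72.
Deflator = Nominal/Real × 100 = 49640.47/37885.72 × 100 = 131.027.

131.03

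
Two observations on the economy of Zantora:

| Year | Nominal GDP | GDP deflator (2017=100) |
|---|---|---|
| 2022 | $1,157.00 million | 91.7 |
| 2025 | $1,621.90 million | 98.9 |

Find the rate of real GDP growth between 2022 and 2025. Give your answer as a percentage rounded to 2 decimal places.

29.98%

Real GDP 2022 = 1157.00 / 0.917 = 1261.72.
Real GDP 2025 = 1621.90 / 0.989 = 1639.94.
Real growth = 1639.94 / 1261.72 − 1 = 0.2998.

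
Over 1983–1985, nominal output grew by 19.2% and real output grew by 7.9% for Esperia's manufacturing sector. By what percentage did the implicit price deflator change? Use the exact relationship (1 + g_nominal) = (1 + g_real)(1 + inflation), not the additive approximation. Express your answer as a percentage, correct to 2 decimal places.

10.47%

(1 + g_nom) = (1 + g_real)(1 + π), so π = 1.1920 / 1.0790 − 1 = 0.10473.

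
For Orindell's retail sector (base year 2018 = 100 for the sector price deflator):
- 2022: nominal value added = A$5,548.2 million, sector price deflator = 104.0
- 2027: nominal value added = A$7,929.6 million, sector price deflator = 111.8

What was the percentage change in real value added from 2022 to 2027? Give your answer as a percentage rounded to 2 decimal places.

32.95%

Real value added 2022 = 5548.2 / 1.040 = 5334.81.
Real value added 2027 = 7929.6 / 1.118 = 7092.67.
Real growth = 7092.67 / 5334.81 − 1 = 0.3295.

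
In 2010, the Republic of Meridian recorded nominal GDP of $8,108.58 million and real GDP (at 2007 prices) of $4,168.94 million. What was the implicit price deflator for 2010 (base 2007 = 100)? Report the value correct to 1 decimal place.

194.5

implicit price deflator = (Nominal / Real) × 100 = 8108.58 / 4168.94 × 100 = 194.50.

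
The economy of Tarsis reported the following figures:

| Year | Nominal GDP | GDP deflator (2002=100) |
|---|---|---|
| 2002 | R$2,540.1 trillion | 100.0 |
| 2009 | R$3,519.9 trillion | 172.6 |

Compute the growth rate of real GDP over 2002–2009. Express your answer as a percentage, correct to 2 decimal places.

-19.71%

Deflate each year: 2002 → 2540.1/1.000 = 2540.10; 2009 → 3519.9/1.726 = 2039.34.
So real GDP changed by 2039.34/2540.10 − 1 = -0.1971, i.e. -19.71%.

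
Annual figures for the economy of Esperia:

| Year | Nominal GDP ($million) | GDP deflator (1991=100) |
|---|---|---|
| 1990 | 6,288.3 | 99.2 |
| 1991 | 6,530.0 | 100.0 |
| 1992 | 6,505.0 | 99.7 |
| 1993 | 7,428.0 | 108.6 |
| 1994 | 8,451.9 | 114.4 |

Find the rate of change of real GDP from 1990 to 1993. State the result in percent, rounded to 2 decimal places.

7.90%

Real GDP 1990 = 6288.3/0.992 = 6339.01.
Real GDP 1993 = 7428.0/1.086 = 6839.78.
Change = 6839.78/6339.01 − 1 = 0.0790.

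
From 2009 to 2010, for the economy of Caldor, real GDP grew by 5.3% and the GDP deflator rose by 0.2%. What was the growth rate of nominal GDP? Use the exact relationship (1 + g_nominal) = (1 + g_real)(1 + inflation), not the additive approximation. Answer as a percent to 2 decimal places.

(1 + g_nom) = (1 + g_real)(1 + π) = 1.0530 × 1.0020 = 1.05511.

5.51%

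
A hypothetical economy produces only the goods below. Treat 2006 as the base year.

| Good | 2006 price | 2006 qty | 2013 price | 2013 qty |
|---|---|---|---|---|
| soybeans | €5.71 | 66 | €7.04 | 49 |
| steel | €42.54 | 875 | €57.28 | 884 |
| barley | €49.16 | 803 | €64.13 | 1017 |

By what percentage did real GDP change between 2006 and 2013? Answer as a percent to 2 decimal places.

14.02%

Real GDP 2006 = Nominal GDP 2006 = 5.71·66 + 42.54·875 + 49.16·803 = 77074.84.
Real GDP 2013 (at 2006 prices) = 5.71·49 + 42.54·884 + 49.16·1017 = 87880.87.
Real growth = 87880.87/77074.84 − 1 = 0.1402.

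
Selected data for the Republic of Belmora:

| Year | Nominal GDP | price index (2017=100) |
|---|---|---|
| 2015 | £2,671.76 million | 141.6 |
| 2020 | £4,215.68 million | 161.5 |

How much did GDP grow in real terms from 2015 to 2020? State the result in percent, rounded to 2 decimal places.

38.34%

Real GDP 2015 = 2671.76 / 1.416 = 1886.84.
Real GDP 2020 = 4215.68 / 1.615 = 2610.33.
Real growth = 2610.33 / 1886.84 − 1 = 0.3834.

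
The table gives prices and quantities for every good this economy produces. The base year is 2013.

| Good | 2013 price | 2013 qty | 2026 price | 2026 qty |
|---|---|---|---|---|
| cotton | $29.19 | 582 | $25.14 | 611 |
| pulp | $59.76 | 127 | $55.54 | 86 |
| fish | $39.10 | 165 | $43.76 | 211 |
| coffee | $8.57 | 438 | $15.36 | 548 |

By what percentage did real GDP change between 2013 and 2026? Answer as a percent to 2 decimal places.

Real GDP 2013 = Nominal GDP 2013 = 29.19·582 + 59.76·127 + 39.10·165 + 8.57·438 = 34783.26.
Real GDP 2026 (at 2013 prices) = 29.19·611 + 59.76·86 + 39.10·211 + 8.57·548 = 35920.91.
Real growth = 35920.91/34783.26 − 1 = 0.0327.

3.27%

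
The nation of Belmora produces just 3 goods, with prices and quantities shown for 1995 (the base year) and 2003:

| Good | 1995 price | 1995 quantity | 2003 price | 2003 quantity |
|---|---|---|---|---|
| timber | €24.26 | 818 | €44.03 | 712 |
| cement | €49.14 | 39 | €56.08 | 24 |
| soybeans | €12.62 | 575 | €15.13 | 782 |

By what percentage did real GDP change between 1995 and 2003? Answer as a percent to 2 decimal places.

-2.40%

Real GDP 1995 = Nominal GDP 1995 = 24.26·818 + 49.14·39 + 12.62·575 = 29017.64.
Real GDP 2003 (at 1995 prices) = 24.26·712 + 49.14·24 + 12.62·782 = 28321.32.
Real growth = 28321.32/29017.64 − 1 = -0.0240.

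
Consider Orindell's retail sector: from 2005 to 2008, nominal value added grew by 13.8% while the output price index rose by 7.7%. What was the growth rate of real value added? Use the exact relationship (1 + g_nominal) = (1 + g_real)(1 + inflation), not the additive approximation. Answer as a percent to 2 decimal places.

5.66%

(1 + g_nom) = (1 + g_real)(1 + π), so g_real = 1.1380 / 1.0770 − 1 = 0.05664.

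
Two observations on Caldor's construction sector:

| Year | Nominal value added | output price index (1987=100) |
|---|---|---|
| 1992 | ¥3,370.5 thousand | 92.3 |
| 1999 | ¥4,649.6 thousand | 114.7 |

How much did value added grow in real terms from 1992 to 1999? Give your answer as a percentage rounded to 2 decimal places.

11.01%

Deflate each year: 1992 → 3370.5/0.923 = 3651.68; 1999 → 4649.6/1.147 = 4053.71.
So real value added changed by 4053.71/3651.68 − 1 = 0.1101, i.e. 11.01%.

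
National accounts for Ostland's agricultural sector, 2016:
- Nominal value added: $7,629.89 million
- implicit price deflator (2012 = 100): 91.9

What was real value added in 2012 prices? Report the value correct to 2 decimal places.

$8,302.38 million

Real value added = Nominal / (implicit price deflator/100) = 7629.89 / 0.919 = 8302.38.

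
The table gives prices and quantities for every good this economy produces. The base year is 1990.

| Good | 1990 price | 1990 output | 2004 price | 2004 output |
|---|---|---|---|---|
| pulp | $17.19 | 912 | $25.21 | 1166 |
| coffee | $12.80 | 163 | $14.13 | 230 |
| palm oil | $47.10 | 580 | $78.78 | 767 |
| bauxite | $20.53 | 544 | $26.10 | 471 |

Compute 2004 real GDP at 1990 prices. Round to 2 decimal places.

$68782.87

Real GDP 2004 = Σ (p_1990 × q_2004) = 17.19·1166 + 12.80·230 + 47.10·767 + 20.53·471 = 68782.87.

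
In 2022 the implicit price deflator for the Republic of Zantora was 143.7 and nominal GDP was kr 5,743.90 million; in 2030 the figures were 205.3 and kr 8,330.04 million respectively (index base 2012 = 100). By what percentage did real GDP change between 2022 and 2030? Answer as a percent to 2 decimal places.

Real GDP 2022 = 5743.90 / 1.437 = 3997.15.
Real GDP 2030 = 8330.04 / 2.053 = 4057.50.
Real growth = 4057.50 / 3997.15 − 1 = 0.0151.

1.51%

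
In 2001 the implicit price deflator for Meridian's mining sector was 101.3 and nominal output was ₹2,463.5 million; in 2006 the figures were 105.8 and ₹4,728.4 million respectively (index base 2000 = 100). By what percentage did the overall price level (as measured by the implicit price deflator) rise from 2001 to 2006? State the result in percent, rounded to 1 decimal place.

4.4%

Price-level change = 105.8 / 101.3 − 1 = 0.0444.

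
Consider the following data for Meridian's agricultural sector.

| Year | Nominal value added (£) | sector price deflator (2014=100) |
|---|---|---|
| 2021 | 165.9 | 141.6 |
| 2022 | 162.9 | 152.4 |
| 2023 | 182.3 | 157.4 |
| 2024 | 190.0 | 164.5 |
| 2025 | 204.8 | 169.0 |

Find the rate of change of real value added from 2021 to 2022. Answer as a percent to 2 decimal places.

Real value added 2021 = 165.9/1.416 = 117.16.
Real value added 2022 = 162.9/1.524 = 106.89.
Change = 106.89/117.16 − 1 = -0.0877.

-8.77%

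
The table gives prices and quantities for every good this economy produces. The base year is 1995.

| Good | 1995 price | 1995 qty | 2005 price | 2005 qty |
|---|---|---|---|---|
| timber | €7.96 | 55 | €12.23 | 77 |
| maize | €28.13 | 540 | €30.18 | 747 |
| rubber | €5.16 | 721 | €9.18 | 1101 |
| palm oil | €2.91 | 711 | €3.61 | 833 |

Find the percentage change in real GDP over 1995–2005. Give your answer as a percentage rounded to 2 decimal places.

38.82%

Real GDP 1995 = Nominal GDP 1995 = 7.96·55 + 28.13·540 + 5.16·721 + 2.91·711 = 21417.37.
Real GDP 2005 (at 1995 prices) = 7.96·77 + 28.13·747 + 5.16·1101 + 2.91·833 = 29731.22.
Real growth = 29731.22/21417.37 − 1 = 0.3882.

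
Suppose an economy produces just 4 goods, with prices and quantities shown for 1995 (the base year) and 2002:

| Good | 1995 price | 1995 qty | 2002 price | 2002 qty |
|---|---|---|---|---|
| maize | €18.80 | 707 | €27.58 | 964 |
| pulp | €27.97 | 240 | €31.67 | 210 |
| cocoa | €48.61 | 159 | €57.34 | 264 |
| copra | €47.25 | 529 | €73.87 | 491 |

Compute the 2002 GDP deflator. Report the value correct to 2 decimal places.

Nominal GDP 2002 = 27.58·964 + 31.67·210 + 57.34·264 + 73.87·491 = 84645.75.
Real GDP 2002 (at 1995 prices) = 18.80·964 + 27.97·210 + 48.61·264 + 47.25·491 = 60029.69.
Deflator = Nominal/Real × 100 = 84645.75/60029.69 × 100 = 141.006.

141.01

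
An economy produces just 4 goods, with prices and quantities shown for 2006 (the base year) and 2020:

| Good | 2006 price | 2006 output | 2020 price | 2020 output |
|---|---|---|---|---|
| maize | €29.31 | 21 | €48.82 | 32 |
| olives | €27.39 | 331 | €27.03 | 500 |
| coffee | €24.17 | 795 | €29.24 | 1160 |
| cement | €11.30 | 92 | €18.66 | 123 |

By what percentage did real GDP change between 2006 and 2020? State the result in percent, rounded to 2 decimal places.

47.18%

Real GDP 2006 = Nominal GDP 2006 = 29.31·21 + 27.39·331 + 24.17·795 + 11.30·92 = 29936.35.
Real GDP 2020 (at 2006 prices) = 29.31·32 + 27.39·500 + 24.17·1160 + 11.30·123 = 44060.02.
Real growth = 44060.02/29936.35 − 1 = 0.4718.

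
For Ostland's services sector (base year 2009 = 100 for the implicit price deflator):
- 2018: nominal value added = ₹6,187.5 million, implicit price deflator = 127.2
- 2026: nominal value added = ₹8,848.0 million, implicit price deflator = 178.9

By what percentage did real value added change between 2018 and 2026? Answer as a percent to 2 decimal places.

Deflate each year: 2018 → 6187.5/1.272 = 4864.39; 2026 → 8848.0/1.789 = 4945.78.
So real value added changed by 4945.78/4864.39 − 1 = 0.0167, i.e. 1.67%.

1.67%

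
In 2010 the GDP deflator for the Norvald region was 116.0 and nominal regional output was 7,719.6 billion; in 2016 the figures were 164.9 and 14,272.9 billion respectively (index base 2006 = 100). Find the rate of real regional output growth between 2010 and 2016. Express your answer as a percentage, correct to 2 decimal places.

Deflate each year: 2010 → 7719.6/1.160 = 6654.83; 2016 → 14272.9/1.649 = 8655.49.
So real regional output changed by 8655.49/6654.83 − 1 = 0.3006, i.e. 30.06%.

30.06%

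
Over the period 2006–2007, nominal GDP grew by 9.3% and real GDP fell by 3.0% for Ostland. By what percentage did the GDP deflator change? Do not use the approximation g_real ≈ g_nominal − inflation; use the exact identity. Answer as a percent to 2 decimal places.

(1 + g_nom) = (1 + g_real)(1 + π), so π = 1.0930 / 0.9700 − 1 = 0.12680.

12.68%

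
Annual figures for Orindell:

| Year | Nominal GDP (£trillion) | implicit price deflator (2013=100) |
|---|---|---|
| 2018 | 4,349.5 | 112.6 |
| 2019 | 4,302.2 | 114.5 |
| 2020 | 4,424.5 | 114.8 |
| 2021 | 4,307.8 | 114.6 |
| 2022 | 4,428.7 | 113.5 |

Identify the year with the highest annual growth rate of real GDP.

2022

2019: real = 4302.2/1.145 = 3757.38; growth vs 2018 (3862.79) = -2.73%.
2020: real = 4424.5/1.148 = 3854.09; growth vs 2019 (3757.38) = 2.57%.
2021: real = 4307.8/1.146 = 3758.99; growth vs 2020 (3854.09) = -2.47%.
2022: real = 4428.7/1.135 = 3901.94; growth vs 2021 (3758.99) = 3.80%.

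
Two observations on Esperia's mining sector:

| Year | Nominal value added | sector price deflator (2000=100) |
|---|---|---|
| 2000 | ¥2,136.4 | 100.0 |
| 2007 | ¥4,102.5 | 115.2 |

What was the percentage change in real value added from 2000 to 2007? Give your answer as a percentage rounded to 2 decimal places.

Real value added 2000 = 2136.4 / 1.000 = 2136.40.
Real value added 2007 = 4102.5 / 1.152 = 3561.20.
Real growth = 3561.20 / 2136.40 − 1 = 0.6669.

66.69%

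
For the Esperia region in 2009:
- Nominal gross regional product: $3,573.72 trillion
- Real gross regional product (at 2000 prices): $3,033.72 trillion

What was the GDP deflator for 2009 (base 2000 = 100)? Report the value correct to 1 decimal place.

117.8

GDP deflator = (Nominal / Real) × 100 = 3573.72 / 3033.72 × 100 = 117.80.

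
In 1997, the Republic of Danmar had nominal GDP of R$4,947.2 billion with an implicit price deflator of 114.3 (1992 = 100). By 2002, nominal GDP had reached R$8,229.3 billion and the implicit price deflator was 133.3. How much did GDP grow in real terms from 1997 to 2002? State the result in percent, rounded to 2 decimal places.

42.63%

Deflate each year: 1997 → 4947.2/1.143 = 4328.26; 2002 → 8229.3/1.333 = 6173.52.
So real GDP changed by 6173.52/4328.26 − 1 = 0.4263, i.e. 42.63%.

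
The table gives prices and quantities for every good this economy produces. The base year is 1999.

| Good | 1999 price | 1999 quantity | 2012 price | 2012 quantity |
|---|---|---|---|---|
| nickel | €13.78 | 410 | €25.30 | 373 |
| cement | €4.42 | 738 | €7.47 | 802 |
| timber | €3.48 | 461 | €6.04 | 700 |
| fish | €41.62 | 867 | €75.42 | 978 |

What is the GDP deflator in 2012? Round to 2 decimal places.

180.25

Nominal GDP 2012 = 25.30·373 + 7.47·802 + 6.04·700 + 75.42·978 = 93416.60.
Real GDP 2012 (at 1999 prices) = 13.78·373 + 4.42·802 + 3.48·700 + 41.62·978 = 51825.14.
Deflator = Nominal/Real × 100 = 93416.60/51825.14 × 100 = 180.253.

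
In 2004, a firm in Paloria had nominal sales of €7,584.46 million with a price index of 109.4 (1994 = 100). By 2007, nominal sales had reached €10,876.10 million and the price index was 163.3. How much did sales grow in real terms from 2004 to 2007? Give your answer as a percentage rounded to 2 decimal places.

-3.93%

Real sales 2004 = 7584.46 / 1.094 = 6932.78.
Real sales 2007 = 10876.10 / 1.633 = 6660.20.
Real growth = 6660.20 / 6932.78 − 1 = -0.0393.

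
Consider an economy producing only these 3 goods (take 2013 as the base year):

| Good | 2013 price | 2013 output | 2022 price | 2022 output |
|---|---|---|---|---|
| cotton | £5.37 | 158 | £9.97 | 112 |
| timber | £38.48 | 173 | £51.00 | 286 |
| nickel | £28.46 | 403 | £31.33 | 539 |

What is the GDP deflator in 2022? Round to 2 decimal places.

120.94

Nominal GDP 2022 = 9.97·112 + 51.00·286 + 31.33·539 = 32589.51.
Real GDP 2022 (at 2013 prices) = 5.37·112 + 38.48·286 + 28.46·539 = 26946.66.
Deflator = Nominal/Real × 100 = 32589.51/26946.66 × 100 = 120.941.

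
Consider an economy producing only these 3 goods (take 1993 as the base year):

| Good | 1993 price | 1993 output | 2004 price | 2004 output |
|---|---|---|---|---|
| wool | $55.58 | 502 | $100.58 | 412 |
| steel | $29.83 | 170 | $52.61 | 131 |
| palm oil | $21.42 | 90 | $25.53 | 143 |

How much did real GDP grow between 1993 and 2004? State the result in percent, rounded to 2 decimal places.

Real GDP 1993 = Nominal GDP 1993 = 55.58·502 + 29.83·170 + 21.42·90 = 34900.06.
Real GDP 2004 (at 1993 prices) = 55.58·412 + 29.83·131 + 21.42·143 = 29869.75.
Real growth = 29869.75/34900.06 − 1 = -0.1441.

-14.41%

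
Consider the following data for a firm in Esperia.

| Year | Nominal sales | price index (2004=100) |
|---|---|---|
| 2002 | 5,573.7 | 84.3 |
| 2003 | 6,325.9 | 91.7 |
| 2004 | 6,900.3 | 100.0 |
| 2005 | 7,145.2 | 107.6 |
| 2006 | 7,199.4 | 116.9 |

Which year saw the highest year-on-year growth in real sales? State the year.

2003

2003: real = 6325.9/0.917 = 6898.47; growth vs 2002 (6611.74) = 4.34%.
2004: real = 6900.3/1.000 = 6900.30; growth vs 2003 (6898.47) = 0.03%.
2005: real = 7145.2/1.076 = 6640.52; growth vs 2004 (6900.30) = -3.76%.
2006: real = 7199.4/1.169 = 6158.60; growth vs 2005 (6640.52) = -7.26%.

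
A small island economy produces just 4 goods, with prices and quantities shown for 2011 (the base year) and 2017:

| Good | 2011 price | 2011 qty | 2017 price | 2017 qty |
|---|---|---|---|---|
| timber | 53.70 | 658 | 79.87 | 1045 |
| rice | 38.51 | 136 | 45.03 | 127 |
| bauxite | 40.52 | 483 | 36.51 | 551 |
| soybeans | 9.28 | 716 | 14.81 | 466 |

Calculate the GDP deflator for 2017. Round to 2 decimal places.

132.56

Nominal GDP 2017 = 79.87·1045 + 45.03·127 + 36.51·551 + 14.81·466 = 116201.43.
Real GDP 2017 (at 2011 prices) = 53.70·1045 + 38.51·127 + 40.52·551 + 9.28·466 = 87658.27.
Deflator = Nominal/Real × 100 = 116201.43/87658.27 × 100 = 132.562.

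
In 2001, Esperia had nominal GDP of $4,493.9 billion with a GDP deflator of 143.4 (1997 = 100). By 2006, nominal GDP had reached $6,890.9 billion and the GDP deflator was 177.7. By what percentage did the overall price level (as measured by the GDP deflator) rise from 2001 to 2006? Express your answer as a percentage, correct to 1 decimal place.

Price-level change = 177.7 / 143.4 − 1 = 0.2392.

23.9%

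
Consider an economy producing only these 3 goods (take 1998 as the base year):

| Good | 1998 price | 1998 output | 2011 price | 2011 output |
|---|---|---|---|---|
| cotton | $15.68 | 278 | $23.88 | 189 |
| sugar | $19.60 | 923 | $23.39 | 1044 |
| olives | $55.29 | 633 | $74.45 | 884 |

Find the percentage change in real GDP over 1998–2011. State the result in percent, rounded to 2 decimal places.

Real GDP 1998 = Nominal GDP 1998 = 15.68·278 + 19.60·923 + 55.29·633 = 57448.41.
Real GDP 2011 (at 1998 prices) = 15.68·189 + 19.60·1044 + 55.29·884 = 72302.28.
Real growth = 72302.28/57448.41 − 1 = 0.2586.

25.86%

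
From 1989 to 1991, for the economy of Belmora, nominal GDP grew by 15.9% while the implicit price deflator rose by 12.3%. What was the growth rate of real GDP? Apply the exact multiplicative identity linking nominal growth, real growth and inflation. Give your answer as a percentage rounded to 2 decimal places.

(1 + g_nom) = (1 + g_real)(1 + π), so g_real = 1.1590 / 1.1230 − 1 = 0.03206.

3.21%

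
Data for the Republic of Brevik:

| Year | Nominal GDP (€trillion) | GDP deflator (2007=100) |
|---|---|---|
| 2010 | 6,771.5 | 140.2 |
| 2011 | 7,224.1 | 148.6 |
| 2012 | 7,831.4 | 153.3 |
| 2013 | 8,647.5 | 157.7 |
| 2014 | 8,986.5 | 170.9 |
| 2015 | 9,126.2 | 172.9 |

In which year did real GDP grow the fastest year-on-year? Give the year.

2013

2011: real = 7224.1/1.486 = 4861.44; growth vs 2010 (4829.89) = 0.65%.
2012: real = 7831.4/1.533 = 5108.55; growth vs 2011 (4861.44) = 5.08%.
2013: real = 8647.5/1.577 = 5483.51; growth vs 2012 (5108.55) = 7.34%.
2014: real = 8986.5/1.709 = 5258.34; growth vs 2013 (5483.51) = -4.11%.
2015: real = 9126.2/1.729 = 5278.31; growth vs 2014 (5258.34) = 0.38%.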